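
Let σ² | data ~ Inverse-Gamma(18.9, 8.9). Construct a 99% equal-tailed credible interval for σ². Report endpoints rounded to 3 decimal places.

Inverse-Gamma(18.9, 8.9) quantiles: F⁻¹(0.005) and F⁻¹(0.995).
Equivalently, 1/σ² ~ Gamma(18.9, rate = 8.9); invert its 0.995 and 0.005 quantiles.
Posterior mean ≈ 0.497, SD ≈ 0.121; a Normal approximation gives roughly [0.186, 0.809].
Exact: lower = 0.278; upper = 0.930.

[0.278, 0.930]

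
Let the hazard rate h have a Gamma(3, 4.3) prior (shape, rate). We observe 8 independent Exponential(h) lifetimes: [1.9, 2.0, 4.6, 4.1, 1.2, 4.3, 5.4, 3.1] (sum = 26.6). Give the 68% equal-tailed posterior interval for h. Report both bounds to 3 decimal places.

Posterior: Gamma(3+8, 4.3+26.6) = Gamma(11, 30.9) (shape, rate).
Equal-tailed 68% interval: Gamma(11, 30.9) quantiles at 0.16 and 0.84.
Posterior mean ≈ 0.356, SD ≈ 0.107; a Normal approximation gives roughly [0.249, 0.463].
Exact: lower = 0.251; upper = 0.461.

[0.251, 0.461]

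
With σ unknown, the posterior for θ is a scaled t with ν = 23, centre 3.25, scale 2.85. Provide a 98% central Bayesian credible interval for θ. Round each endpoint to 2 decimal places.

[-3.87, 10.37]

The t_23 distribution is symmetric; the 98% interval is 3.25 ± t·2.85 with t_{0.99,23} = 2.500.
Half-width: 2.500 × 2.85 = 7.12.
3.25 − 7.12 = -3.87; 3.25 + 7.12 = 10.37.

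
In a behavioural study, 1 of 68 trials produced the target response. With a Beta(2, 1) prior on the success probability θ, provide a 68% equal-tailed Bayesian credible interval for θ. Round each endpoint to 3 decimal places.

Posterior: Beta(2+1, 1+67) = Beta(3, 68).
Equal-tailed 68% interval: the 0.16 and 0.84 quantiles of Beta(3, 68).
Posterior mean ≈ 0.042, SD ≈ 0.024; a Normal approximation gives roughly [0.019, 0.066].
Exact: F⁻¹(0.16) = 0.020; F⁻¹(0.84) = 0.065.

[0.020, 0.065]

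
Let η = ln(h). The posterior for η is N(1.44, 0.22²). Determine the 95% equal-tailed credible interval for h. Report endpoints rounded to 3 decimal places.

[2.742, 6.496]

On the log scale the 95% interval is 1.44 ± 1.960 × 0.22 = [1.0088, 1.8712].
Exponentiate: [e^1.0088, e^1.8712] = [2.742, 6.496].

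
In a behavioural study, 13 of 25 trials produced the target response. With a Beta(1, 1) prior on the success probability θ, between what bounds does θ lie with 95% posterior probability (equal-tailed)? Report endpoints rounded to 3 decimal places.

Posterior: Beta(1+13, 1+12) = Beta(14, 13).
Equal-tailed 95% interval: the 0.025 and 0.975 quantiles of Beta(14, 13).
Posterior mean ≈ 0.519, SD ≈ 0.094; a Normal approximation gives roughly [0.333, 0.704].
Exact: F⁻¹(0.025) = 0.334; F⁻¹(0.975) = 0.701.

[0.334, 0.701]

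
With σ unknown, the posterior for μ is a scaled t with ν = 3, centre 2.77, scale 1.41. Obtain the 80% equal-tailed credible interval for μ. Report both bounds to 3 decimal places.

The t_3 distribution is symmetric; the 80% interval is 2.77 ± t·1.41 with t_{0.9,3} = 1.638.
Half-width: 1.638 × 1.41 = 2.309.
2.77 − 2.309 = 0.461; 2.77 + 2.309 = 5.079.

[0.461, 5.079]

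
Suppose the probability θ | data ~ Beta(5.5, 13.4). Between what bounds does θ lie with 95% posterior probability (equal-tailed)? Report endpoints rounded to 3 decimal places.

Posterior: Beta(5.5, 13.4).
Equal-tailed 95% interval: the 0.025 and 0.975 quantiles of Beta(5.5, 13.4).
Posterior mean ≈ 0.291, SD ≈ 0.102; a Normal approximation gives roughly [0.091, 0.491].
Exact: F⁻¹(0.025) = 0.115; F⁻¹(0.975) = 0.508.

[0.115, 0.508]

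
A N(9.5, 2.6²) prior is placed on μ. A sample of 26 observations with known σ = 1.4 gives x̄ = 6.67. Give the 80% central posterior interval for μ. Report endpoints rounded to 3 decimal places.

Posterior precision = 1/2.6² + 26/1.4² = 0.1479 + 13.2653 = 13.4132, so posterior SD = 0.2730.
Posterior mean = (9.5/2.6² + 26·6.67/1.4²) / 13.4132 = 6.7012.
Interval: 6.7012 ± 1.282 × 0.2730 → [6.351, 7.051].

[6.351, 7.051]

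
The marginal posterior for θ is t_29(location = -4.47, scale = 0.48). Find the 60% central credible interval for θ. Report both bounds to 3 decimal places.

The t_29 distribution is symmetric; the 60% interval is -4.47 ± t·0.48 with t_{0.8,29} = 0.854.
Half-width: 0.854 × 0.48 = 0.410.
-4.47 − 0.410 = -4.880; -4.47 + 0.410 = -4.060.

[-4.880, -4.060]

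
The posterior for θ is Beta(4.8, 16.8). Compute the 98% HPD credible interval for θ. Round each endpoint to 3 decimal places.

[0.050, 0.436]

The posterior is unimodal and skewed, so the HPD interval has equal density at both endpoints and is the shortest 98% interval.
Solving f(0.050) = f(0.436) with F(0.436) − F(0.050) = 0.98 gives [0.050, 0.436].
For comparison, the equal-tailed interval is [0.062, 0.456]; the HPD is narrower and shifted toward the mode.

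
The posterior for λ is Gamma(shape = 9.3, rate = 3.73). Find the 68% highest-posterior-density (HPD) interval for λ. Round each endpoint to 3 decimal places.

The posterior is unimodal and skewed, so the HPD interval has equal density at both endpoints and is the shortest 68% interval.
Solving f(1.537) = f(3.094) with F(3.094) − F(1.537) = 0.68 gives [1.537, 3.094].
For comparison, the equal-tailed interval is [1.694, 3.291]; the HPD is narrower and shifted toward the mode.

[1.537, 3.094]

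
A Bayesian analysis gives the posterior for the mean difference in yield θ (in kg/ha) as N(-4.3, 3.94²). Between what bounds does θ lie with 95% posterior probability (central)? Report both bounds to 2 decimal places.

The posterior is symmetric, so the 95% equal-tailed interval is θ = -4.3 ± z·3.94 with z = 1.960.
Half-width: 1.960 × 3.94 = 7.72.
-4.3 − 7.72 = -12.02; -4.3 + 7.72 = 3.42.

[-12.02, 3.42]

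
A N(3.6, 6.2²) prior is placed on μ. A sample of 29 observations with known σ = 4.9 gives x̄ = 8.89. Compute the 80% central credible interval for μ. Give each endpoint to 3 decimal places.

Posterior precision = 1/6.2² + 29/4.9² = 0.0260 + 1.2078 = 1.2338, so posterior SD = 0.9003.
Posterior mean = (3.6/6.2² + 29·8.89/4.9²) / 1.2338 = 8.7785.
Interval: 8.7785 ± 1.282 × 0.9003 → [7.625, 9.932].

[7.625, 9.932]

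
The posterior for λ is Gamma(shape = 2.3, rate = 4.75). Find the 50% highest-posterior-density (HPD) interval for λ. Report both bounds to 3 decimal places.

The posterior is unimodal and skewed, so the HPD interval has equal density at both endpoints and is the shortest 50% interval.
Solving f(0.135) = f(0.484) with F(0.484) − F(0.135) = 0.50 gives [0.135, 0.484].
For comparison, the equal-tailed interval is [0.249, 0.646]; the HPD is narrower and shifted toward the mode.

[0.135, 0.484]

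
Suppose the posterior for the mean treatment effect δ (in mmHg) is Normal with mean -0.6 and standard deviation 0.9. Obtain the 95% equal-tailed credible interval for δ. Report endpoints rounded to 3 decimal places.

The posterior is symmetric, so the 95% equal-tailed interval is δ = -0.6 ± z·0.9 with z = 1.960.
Half-width: 1.960 × 0.9 = 1.764.
-0.6 − 1.764 = -2.364; -0.6 + 1.764 = 1.164.

[-2.364, 1.164]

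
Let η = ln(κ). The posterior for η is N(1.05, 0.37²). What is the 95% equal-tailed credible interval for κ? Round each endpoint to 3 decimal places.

On the log scale the 95% interval is 1.05 ± 1.960 × 0.37 = [0.3248, 1.7752].
Exponentiate: [e^0.3248, e^1.7752] = [1.384, 5.901].

[1.384, 5.901]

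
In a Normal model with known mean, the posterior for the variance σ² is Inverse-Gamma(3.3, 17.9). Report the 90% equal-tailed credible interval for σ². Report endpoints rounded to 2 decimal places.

Inverse-Gamma(3.3, 17.9) quantiles: F⁻¹(0.05) and F⁻¹(0.95).
Equivalently, 1/σ² ~ Gamma(3.3, rate = 17.9); invert its 0.95 and 0.05 quantiles.
Posterior mean ≈ 7.78, SD ≈ 6.83; a Normal approximation gives roughly [-3.44, 19.01].
Exact: lower = 2.66; upper = 18.36.

[2.66, 18.36]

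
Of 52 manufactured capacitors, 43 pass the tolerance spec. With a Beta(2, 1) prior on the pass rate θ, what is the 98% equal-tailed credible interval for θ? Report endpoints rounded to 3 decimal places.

[0.683, 0.920]

Posterior: Beta(2+43, 1+9) = Beta(45, 10).
Equal-tailed 98% interval: the 0.01 and 0.99 quantiles of Beta(45, 10).
Posterior mean ≈ 0.818, SD ≈ 0.052; a Normal approximation gives roughly [0.698, 0.938].
Exact: F⁻¹(0.01) = 0.683; F⁻¹(0.99) = 0.920.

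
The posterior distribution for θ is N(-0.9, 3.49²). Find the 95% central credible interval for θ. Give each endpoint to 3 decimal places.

The posterior is symmetric, so the 95% equal-tailed interval is θ = -0.9 ± z·3.49 with z = 1.960.
Half-width: 1.960 × 3.49 = 6.840.
-0.9 − 6.840 = -7.740; -0.9 + 6.840 = 5.940.

[-7.740, 5.940]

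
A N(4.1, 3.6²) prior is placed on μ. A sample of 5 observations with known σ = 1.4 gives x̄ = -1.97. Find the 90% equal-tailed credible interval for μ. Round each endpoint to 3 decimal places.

Posterior precision = 1/3.6² + 5/1.4² = 0.0772 + 2.5510 = 2.6282, so posterior SD = 0.6168.
Posterior mean = (4.1/3.6² + 5·-1.97/1.4²) / 2.6282 = -1.7918.
Interval: -1.7918 ± 1.645 × 0.6168 → [-2.806, -0.777].

[-2.806, -0.777]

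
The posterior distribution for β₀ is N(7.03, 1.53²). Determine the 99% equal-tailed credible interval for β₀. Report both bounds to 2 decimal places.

[3.09, 10.97]

The posterior is symmetric, so the 99% equal-tailed interval is β₀ = 7.03 ± z·1.53 with z = 2.576.
Half-width: 2.576 × 1.53 = 3.94.
7.03 − 3.94 = 3.09; 7.03 + 3.94 = 10.97.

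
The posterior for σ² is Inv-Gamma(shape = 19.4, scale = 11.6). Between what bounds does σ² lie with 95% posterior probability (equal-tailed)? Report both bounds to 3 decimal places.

Inverse-Gamma(19.4, 11.6) quantiles: F⁻¹(0.025) and F⁻¹(0.975).
Equivalently, 1/σ² ~ Gamma(19.4, rate = 11.6); invert its 0.975 and 0.025 quantiles.
Posterior mean ≈ 0.630, SD ≈ 0.151; a Normal approximation gives roughly [0.334, 0.927].
Exact: lower = 0.401; upper = 0.987.

[0.401, 0.987]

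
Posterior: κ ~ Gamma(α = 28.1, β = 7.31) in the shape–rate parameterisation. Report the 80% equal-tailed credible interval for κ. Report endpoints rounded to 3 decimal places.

Posterior: Gamma(shape 28.1, rate 7.31).
Equal-tailed 80% interval: Gamma(28.1, 7.31) quantiles at 0.1 and 0.9.
Posterior mean ≈ 3.844, SD ≈ 0.725; a Normal approximation gives roughly [2.915, 4.773].
Exact: lower = 2.949; upper = 4.798.

[2.949, 4.798]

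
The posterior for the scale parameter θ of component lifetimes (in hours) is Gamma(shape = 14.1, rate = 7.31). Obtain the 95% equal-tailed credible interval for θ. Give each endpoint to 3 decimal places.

Posterior: Gamma(shape 14.1, rate 7.31).
Equal-tailed 95% interval: Gamma(14.1, 7.31) quantiles at 0.025 and 0.975.
Posterior mean ≈ 1.929, SD ≈ 0.514; a Normal approximation gives roughly [0.922, 2.936].
Exact: lower = 1.057; upper = 3.058.

[1.057, 3.058]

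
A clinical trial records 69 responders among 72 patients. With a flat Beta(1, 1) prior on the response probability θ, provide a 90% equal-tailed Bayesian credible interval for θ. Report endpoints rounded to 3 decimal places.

Posterior: Beta(1+69, 1+3) = Beta(70, 4).
Equal-tailed 90% interval: the 0.05 and 0.95 quantiles of Beta(70, 4).
Posterior mean ≈ 0.946, SD ≈ 0.026; a Normal approximation gives roughly [0.903, 0.989].
Exact: F⁻¹(0.05) = 0.897; F⁻¹(0.95) = 0.981.

[0.897, 0.981]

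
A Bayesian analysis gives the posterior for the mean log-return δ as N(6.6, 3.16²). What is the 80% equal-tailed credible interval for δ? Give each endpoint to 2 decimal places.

[2.55, 10.65]

The posterior is symmetric, so the 80% equal-tailed interval is δ = 6.6 ± z·3.16 with z = 1.282.
Half-width: 1.282 × 3.16 = 4.05.
6.6 − 4.05 = 2.55; 6.6 + 4.05 = 10.65.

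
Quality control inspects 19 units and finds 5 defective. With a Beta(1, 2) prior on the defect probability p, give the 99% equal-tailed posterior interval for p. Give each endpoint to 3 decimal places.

Posterior: Beta(1+5, 2+14) = Beta(6, 16).
Equal-tailed 99% interval: the 0.005 and 0.995 quantiles of Beta(6, 16).
Posterior mean ≈ 0.273, SD ≈ 0.093; a Normal approximation gives roughly [0.034, 0.512].
Exact: F⁻¹(0.005) = 0.080; F⁻¹(0.995) = 0.539.

[0.080, 0.539]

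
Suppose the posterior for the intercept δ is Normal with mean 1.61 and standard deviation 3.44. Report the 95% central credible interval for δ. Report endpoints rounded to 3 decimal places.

The posterior is symmetric, so the 95% equal-tailed interval is δ = 1.61 ± z·3.44 with z = 1.960.
Half-width: 1.960 × 3.44 = 6.742.
1.61 − 6.742 = -5.132; 1.61 + 6.742 = 8.352.

[-5.132, 8.352]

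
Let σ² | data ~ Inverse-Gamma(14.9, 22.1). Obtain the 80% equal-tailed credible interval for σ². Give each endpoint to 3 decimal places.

Inverse-Gamma(14.9, 22.1) quantiles: F⁻¹(0.1) and F⁻¹(0.9).
Equivalently, 1/σ² ~ Gamma(14.9, rate = 22.1); invert its 0.9 and 0.1 quantiles.
Posterior mean ≈ 1.590, SD ≈ 0.443; a Normal approximation gives roughly [1.023, 2.157].
Exact: lower = 1.104; upper = 2.163.

[1.104, 2.163]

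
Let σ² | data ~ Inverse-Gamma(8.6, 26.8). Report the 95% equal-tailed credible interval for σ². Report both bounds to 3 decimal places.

[1.760, 6.964]

Inverse-Gamma(8.6, 26.8) quantiles: F⁻¹(0.025) and F⁻¹(0.975).
Equivalently, 1/σ² ~ Gamma(8.6, rate = 26.8); invert its 0.975 and 0.025 quantiles.
Posterior mean ≈ 3.526, SD ≈ 1.373; a Normal approximation gives roughly [0.836, 6.217].
Exact: lower = 1.760; upper = 6.964.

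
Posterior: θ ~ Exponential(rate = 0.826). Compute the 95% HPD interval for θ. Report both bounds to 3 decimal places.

The exponential density is strictly decreasing on [0, ∞), so the HPD interval is anchored at 0: [0, q] with P(θ ≤ q) = 0.95.
q = −ln(1 − 0.95) / 0.826 = 2.9957 / 0.826 = 3.627.

[0.000, 3.627]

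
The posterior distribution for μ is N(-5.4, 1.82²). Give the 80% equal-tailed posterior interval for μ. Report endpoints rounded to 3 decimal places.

The posterior is symmetric, so the 80% equal-tailed interval is μ = -5.4 ± z·1.82 with z = 1.282.
Half-width: 1.282 × 1.82 = 2.332.
-5.4 − 2.332 = -7.732; -5.4 + 2.332 = -3.068.

[-7.732, -3.068]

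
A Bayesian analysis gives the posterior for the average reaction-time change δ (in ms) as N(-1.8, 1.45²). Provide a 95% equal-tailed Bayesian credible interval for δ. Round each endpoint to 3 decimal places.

[-4.642, 1.042]

The posterior is symmetric, so the 95% equal-tailed interval is δ = -1.8 ± z·1.45 with z = 1.960.
Half-width: 1.960 × 1.45 = 2.842.
-1.8 − 2.842 = -4.642; -1.8 + 2.842 = 1.042.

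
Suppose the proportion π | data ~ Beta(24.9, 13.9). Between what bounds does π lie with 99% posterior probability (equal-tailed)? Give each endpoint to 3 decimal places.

[0.437, 0.820]

Posterior: Beta(24.9, 13.9).
Equal-tailed 99% interval: the 0.005 and 0.995 quantiles of Beta(24.9, 13.9).
Posterior mean ≈ 0.642, SD ≈ 0.076; a Normal approximation gives roughly [0.446, 0.838].
Exact: F⁻¹(0.005) = 0.437; F⁻¹(0.995) = 0.820.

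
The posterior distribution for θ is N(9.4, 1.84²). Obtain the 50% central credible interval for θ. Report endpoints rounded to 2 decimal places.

[8.16, 10.64]

The posterior is symmetric, so the 50% equal-tailed interval is θ = 9.4 ± z·1.84 with z = 0.674.
Half-width: 0.674 × 1.84 = 1.24.
9.4 − 1.24 = 8.16; 9.4 + 1.24 = 10.64.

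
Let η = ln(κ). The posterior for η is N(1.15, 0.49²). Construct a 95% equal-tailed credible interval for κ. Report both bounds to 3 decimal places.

[1.209, 8.251]

On the log scale the 95% interval is 1.15 ± 1.960 × 0.49 = [0.1896, 2.1104].
Exponentiate: [e^0.1896, e^2.1104] = [1.209, 8.251].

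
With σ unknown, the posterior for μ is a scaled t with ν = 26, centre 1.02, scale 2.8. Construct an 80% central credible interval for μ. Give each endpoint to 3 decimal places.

[-2.662, 4.702]

The t_26 distribution is symmetric; the 80% interval is 1.02 ± t·2.8 with t_{0.9,26} = 1.315.
Half-width: 1.315 × 2.8 = 3.682.
1.02 − 3.682 = -2.662; 1.02 + 3.682 = 4.702.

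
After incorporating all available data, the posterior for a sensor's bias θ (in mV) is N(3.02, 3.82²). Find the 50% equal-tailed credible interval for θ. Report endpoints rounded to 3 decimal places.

The posterior is symmetric, so the 50% equal-tailed interval is θ = 3.02 ± z·3.82 with z = 0.674.
Half-width: 0.674 × 3.82 = 2.577.
3.02 − 2.577 = 0.443; 3.02 + 2.577 = 5.597.

[0.443, 5.597]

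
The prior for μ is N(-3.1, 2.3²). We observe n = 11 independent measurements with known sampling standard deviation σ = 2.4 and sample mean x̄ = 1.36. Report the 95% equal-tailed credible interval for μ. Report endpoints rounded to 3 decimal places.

[-0.395, 2.311]

Posterior precision = 1/2.3² + 11/2.4² = 0.1890 + 1.9097 = 2.0988, so posterior SD = 0.6903.
Posterior mean = (-3.1/2.3² + 11·1.36/2.4²) / 2.0988 = 0.9583.
Interval: 0.9583 ± 1.960 × 0.6903 → [-0.395, 2.311].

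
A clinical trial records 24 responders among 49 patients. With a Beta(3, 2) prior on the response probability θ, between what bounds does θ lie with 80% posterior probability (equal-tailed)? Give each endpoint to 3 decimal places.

Posterior: Beta(3+24, 2+25) = Beta(27, 27).
Equal-tailed 80% interval: the 0.1 and 0.9 quantiles of Beta(27, 27).
Posterior mean ≈ 0.500, SD ≈ 0.067; a Normal approximation gives roughly [0.414, 0.586].
Exact: F⁻¹(0.1) = 0.413; F⁻¹(0.9) = 0.587.

[0.413, 0.587]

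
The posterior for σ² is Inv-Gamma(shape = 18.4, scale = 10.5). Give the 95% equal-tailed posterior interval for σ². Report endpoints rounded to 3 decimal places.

[0.379, 0.957]

Inverse-Gamma(18.4, 10.5) quantiles: F⁻¹(0.025) and F⁻¹(0.975).
Equivalently, 1/σ² ~ Gamma(18.4, rate = 10.5); invert its 0.975 and 0.025 quantiles.
Posterior mean ≈ 0.603, SD ≈ 0.149; a Normal approximation gives roughly [0.311, 0.896].
Exact: lower = 0.379; upper = 0.957.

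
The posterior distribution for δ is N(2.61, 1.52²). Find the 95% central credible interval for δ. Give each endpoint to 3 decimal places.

[-0.369, 5.589]

The posterior is symmetric, so the 95% equal-tailed interval is δ = 2.61 ± z·1.52 with z = 1.960.
Half-width: 1.960 × 1.52 = 2.979.
2.61 − 2.979 = -0.369; 2.61 + 2.979 = 5.589.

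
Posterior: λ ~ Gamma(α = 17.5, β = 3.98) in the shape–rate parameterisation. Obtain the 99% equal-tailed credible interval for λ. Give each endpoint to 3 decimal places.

Posterior: Gamma(shape 17.5, rate 3.98).
Equal-tailed 99% interval: Gamma(17.5, 3.98) quantiles at 0.005 and 0.995.
Posterior mean ≈ 4.397, SD ≈ 1.051; a Normal approximation gives roughly [1.690, 7.104].
Exact: lower = 2.160; upper = 7.572.

[2.160, 7.572]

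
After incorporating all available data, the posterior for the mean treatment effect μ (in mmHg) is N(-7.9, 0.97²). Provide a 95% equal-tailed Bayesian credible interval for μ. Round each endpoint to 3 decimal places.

[-9.801, -5.999]

The posterior is symmetric, so the 95% equal-tailed interval is μ = -7.9 ± z·0.97 with z = 1.960.
Half-width: 1.960 × 0.97 = 1.901.
-7.9 − 1.901 = -9.801; -7.9 + 1.901 = -5.999.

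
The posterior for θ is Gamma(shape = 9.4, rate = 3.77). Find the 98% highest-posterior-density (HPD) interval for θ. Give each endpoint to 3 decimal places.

The posterior is unimodal and skewed, so the HPD interval has equal density at both endpoints and is the shortest 98% interval.
Solving f(0.873) = f(4.552) with F(4.552) − F(0.873) = 0.98 gives [0.873, 4.552].
For comparison, the equal-tailed interval is [0.996, 4.763]; the HPD is narrower and shifted toward the mode.

[0.873, 4.552]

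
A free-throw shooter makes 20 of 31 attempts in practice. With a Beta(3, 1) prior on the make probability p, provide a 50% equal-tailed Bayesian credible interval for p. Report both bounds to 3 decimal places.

Posterior: Beta(3+20, 1+11) = Beta(23, 12).
Equal-tailed 50% interval: the 0.25 and 0.75 quantiles of Beta(23, 12).
Posterior mean ≈ 0.657, SD ≈ 0.079; a Normal approximation gives roughly [0.604, 0.711].
Exact: F⁻¹(0.25) = 0.605; F⁻¹(0.75) = 0.713.

[0.605, 0.713]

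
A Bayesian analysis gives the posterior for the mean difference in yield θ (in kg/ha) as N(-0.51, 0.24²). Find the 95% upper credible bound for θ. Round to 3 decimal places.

-0.115

Need U with P(θ ≤ U) = 0.95: U = -0.51 + z_{0.05}·0.24.
z = 1.645; U = -0.51 + 1.645 × 0.24 = -0.115.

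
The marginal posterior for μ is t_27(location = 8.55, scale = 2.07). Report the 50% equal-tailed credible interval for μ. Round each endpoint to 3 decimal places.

[7.135, 9.965]

The t_27 distribution is symmetric; the 50% interval is 8.55 ± t·2.07 with t_{0.75,27} = 0.684.
Half-width: 0.684 × 2.07 = 1.415.
8.55 − 1.415 = 7.135; 8.55 + 1.415 = 9.965.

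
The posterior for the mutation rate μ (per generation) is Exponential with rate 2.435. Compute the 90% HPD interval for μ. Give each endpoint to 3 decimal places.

[0.000, 0.946]

The exponential density is strictly decreasing on [0, ∞), so the HPD interval is anchored at 0: [0, q] with P(μ ≤ q) = 0.90.
q = −ln(1 − 0.90) / 2.435 = 2.3026 / 2.435 = 0.946.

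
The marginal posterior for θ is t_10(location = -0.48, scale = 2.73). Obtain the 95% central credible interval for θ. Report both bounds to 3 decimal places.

The t_10 distribution is symmetric; the 95% interval is -0.48 ± t·2.73 with t_{0.975,10} = 2.228.
Half-width: 2.228 × 2.73 = 6.083.
-0.48 − 6.083 = -6.563; -0.48 + 6.083 = 5.603.

[-6.563, 5.603]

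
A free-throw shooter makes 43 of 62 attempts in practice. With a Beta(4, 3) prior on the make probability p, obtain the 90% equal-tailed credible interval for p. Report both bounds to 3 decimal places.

Posterior: Beta(4+43, 3+19) = Beta(47, 22).
Equal-tailed 90% interval: the 0.05 and 0.95 quantiles of Beta(47, 22).
Posterior mean ≈ 0.681, SD ≈ 0.056; a Normal approximation gives roughly [0.590, 0.773].
Exact: F⁻¹(0.05) = 0.587; F⁻¹(0.95) = 0.770.

[0.587, 0.770]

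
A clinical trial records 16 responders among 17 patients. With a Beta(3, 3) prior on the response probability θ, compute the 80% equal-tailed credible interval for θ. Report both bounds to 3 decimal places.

[0.721, 0.918]

Posterior: Beta(3+16, 3+1) = Beta(19, 4).
Equal-tailed 80% interval: the 0.1 and 0.9 quantiles of Beta(19, 4).
Posterior mean ≈ 0.826, SD ≈ 0.077; a Normal approximation gives roughly [0.727, 0.925].
Exact: F⁻¹(0.1) = 0.721; F⁻¹(0.9) = 0.918.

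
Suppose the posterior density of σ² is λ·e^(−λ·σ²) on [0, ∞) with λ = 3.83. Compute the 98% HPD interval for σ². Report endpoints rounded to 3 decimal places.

The exponential density is strictly decreasing on [0, ∞), so the HPD interval is anchored at 0: [0, q] with P(σ² ≤ q) = 0.98.
q = −ln(1 − 0.98) / 3.83 = 3.9120 / 3.83 = 1.021.

[0.000, 1.021]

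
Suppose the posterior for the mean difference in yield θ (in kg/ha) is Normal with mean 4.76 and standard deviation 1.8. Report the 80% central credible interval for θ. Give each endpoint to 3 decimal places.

[2.453, 7.067]

The posterior is symmetric, so the 80% equal-tailed interval is θ = 4.76 ± z·1.8 with z = 1.282.
Half-width: 1.282 × 1.8 = 2.307.
4.76 − 2.307 = 2.453; 4.76 + 2.307 = 7.067.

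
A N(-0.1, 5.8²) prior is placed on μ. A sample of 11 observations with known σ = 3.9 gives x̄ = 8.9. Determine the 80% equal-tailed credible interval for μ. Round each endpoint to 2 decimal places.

[7.07, 10.02]

Posterior precision = 1/5.8² + 11/3.9² = 0.0297 + 0.7232 = 0.7529, so posterior SD = 1.1524.
Posterior mean = (-0.1/5.8² + 11·8.9/3.9²) / 0.7529 = 8.5447.
Interval: 8.5447 ± 1.282 × 1.1524 → [7.07, 10.02].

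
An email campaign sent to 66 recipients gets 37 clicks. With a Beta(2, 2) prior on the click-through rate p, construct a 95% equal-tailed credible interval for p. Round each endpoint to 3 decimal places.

Posterior: Beta(2+37, 2+29) = Beta(39, 31).
Equal-tailed 95% interval: the 0.025 and 0.975 quantiles of Beta(39, 31).
Posterior mean ≈ 0.557, SD ≈ 0.059; a Normal approximation gives roughly [0.442, 0.673].
Exact: F⁻¹(0.025) = 0.440; F⁻¹(0.975) = 0.671.

[0.440, 0.671]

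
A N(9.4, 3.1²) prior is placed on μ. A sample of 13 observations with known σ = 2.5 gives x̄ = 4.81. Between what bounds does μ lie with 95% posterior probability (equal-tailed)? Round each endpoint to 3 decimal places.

[3.702, 6.355]

Posterior precision = 1/3.1² + 13/2.5² = 0.1041 + 2.0800 = 2.1841, so posterior SD = 0.6767.
Posterior mean = (9.4/3.1² + 13·4.81/2.5²) / 2.1841 = 5.0287.
Interval: 5.0287 ± 1.960 × 0.6767 → [3.702, 6.355].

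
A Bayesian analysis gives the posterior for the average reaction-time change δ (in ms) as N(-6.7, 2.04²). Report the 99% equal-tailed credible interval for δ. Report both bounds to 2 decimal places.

[-11.95, -1.45]

The posterior is symmetric, so the 99% equal-tailed interval is δ = -6.7 ± z·2.04 with z = 2.576.
Half-width: 2.576 × 2.04 = 5.25.
-6.7 − 5.25 = -11.95; -6.7 + 5.25 = -1.45.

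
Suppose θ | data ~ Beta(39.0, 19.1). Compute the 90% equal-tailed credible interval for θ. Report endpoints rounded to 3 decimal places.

[0.567, 0.768]

Posterior: Beta(39.0, 19.1).
Equal-tailed 90% interval: the 0.05 and 0.95 quantiles of Beta(39.0, 19.1).
Posterior mean ≈ 0.671, SD ≈ 0.061; a Normal approximation gives roughly [0.571, 0.772].
Exact: F⁻¹(0.05) = 0.567; F⁻¹(0.95) = 0.768.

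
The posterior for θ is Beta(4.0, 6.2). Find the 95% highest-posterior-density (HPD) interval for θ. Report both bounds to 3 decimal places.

[0.121, 0.674]

The posterior is unimodal and skewed, so the HPD interval has equal density at both endpoints and is the shortest 95% interval.
Solving f(0.121) = f(0.674) with F(0.674) − F(0.121) = 0.95 gives [0.121, 0.674].
For comparison, the equal-tailed interval is [0.134, 0.691]; the HPD is narrower and shifted toward the mode.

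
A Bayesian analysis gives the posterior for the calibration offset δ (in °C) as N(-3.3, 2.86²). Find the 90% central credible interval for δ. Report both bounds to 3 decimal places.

[-8.004, 1.404]

The posterior is symmetric, so the 90% equal-tailed interval is δ = -3.3 ± z·2.86 with z = 1.645.
Half-width: 1.645 × 2.86 = 4.704.
-3.3 − 4.704 = -8.004; -3.3 + 4.704 = 1.404.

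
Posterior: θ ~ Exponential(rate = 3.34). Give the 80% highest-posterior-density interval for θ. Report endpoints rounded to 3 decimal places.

[0.000, 0.482]

The exponential density is strictly decreasing on [0, ∞), so the HPD interval is anchored at 0: [0, q] with P(θ ≤ q) = 0.80.
q = −ln(1 − 0.80) / 3.34 = 1.6094 / 3.34 = 0.482.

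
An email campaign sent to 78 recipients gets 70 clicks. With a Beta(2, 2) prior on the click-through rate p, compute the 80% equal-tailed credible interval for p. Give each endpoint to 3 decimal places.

[0.830, 0.922]

Posterior: Beta(2+70, 2+8) = Beta(72, 10).
Equal-tailed 80% interval: the 0.1 and 0.9 quantiles of Beta(72, 10).
Posterior mean ≈ 0.878, SD ≈ 0.036; a Normal approximation gives roughly [0.832, 0.924].
Exact: F⁻¹(0.1) = 0.830; F⁻¹(0.9) = 0.922.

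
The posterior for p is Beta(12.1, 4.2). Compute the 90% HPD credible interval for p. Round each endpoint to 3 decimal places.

The posterior is unimodal and skewed, so the HPD interval has equal density at both endpoints and is the shortest 90% interval.
Solving f(0.577) = f(0.914) with F(0.914) − F(0.577) = 0.90 gives [0.577, 0.914].
For comparison, the equal-tailed interval is [0.553, 0.897]; the HPD is narrower and shifted toward the mode.

[0.577, 0.914]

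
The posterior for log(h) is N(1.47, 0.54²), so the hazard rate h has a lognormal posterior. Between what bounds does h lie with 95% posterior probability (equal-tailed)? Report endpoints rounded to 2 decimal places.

On the log scale the 95% interval is 1.47 ± 1.960 × 0.54 = [0.4116, 2.5284].
Exponentiate: [e^0.4116, e^2.5284] = [1.51, 12.53].

[1.51, 12.53]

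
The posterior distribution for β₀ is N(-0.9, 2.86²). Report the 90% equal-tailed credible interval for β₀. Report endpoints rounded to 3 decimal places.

[-5.604, 3.804]

The posterior is symmetric, so the 90% equal-tailed interval is β₀ = -0.9 ± z·2.86 with z = 1.645.
Half-width: 1.645 × 2.86 = 4.704.
-0.9 − 4.704 = -5.604; -0.9 + 4.704 = 3.804.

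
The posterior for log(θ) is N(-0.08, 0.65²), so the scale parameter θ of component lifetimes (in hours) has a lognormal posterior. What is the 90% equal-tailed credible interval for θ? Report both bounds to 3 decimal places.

[0.317, 2.689]

On the log scale the 90% interval is -0.08 ± 1.645 × 0.65 = [-1.1492, 0.9892].
Exponentiate: [e^-1.1492, e^0.9892] = [0.317, 2.689].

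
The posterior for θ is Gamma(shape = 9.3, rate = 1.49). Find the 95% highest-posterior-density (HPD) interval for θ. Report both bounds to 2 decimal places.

[2.56, 10.32]

The posterior is unimodal and skewed, so the HPD interval has equal density at both endpoints and is the shortest 95% interval.
Solving f(2.56) = f(10.32) with F(10.32) − F(2.56) = 0.95 gives [2.56, 10.32].
For comparison, the equal-tailed interval is [2.90, 10.85]; the HPD is narrower and shifted toward the mode.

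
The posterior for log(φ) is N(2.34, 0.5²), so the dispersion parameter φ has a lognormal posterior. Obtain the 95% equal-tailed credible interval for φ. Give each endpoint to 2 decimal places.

On the log scale the 95% interval is 2.34 ± 1.960 × 0.5 = [1.3600, 3.3200].
Exponentiate: [e^1.3600, e^3.3200] = [3.90, 27.66].

[3.90, 27.66]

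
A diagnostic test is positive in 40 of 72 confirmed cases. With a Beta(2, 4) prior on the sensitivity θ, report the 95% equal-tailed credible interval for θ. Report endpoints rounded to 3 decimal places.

[0.428, 0.647]

Posterior: Beta(2+40, 4+32) = Beta(42, 36).
Equal-tailed 95% interval: the 0.025 and 0.975 quantiles of Beta(42, 36).
Posterior mean ≈ 0.538, SD ≈ 0.056; a Normal approximation gives roughly [0.429, 0.648].
Exact: F⁻¹(0.025) = 0.428; F⁻¹(0.975) = 0.647.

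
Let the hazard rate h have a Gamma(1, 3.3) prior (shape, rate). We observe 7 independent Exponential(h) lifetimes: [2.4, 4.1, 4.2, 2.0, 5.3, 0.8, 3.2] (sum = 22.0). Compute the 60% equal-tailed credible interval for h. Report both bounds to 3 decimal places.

Posterior: Gamma(1+7, 3.3+22.0) = Gamma(8, 25.3) (shape, rate).
Equal-tailed 60% interval: Gamma(8, 25.3) quantiles at 0.2 and 0.8.
Posterior mean ≈ 0.316, SD ≈ 0.112; a Normal approximation gives roughly [0.222, 0.410].
Exact: lower = 0.220; upper = 0.404.

[0.220, 0.404]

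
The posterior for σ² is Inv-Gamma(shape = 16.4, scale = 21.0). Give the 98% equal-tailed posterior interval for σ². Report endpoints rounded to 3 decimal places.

[0.770, 2.481]

Inverse-Gamma(16.4, 21.0) quantiles: F⁻¹(0.01) and F⁻¹(0.99).
Equivalently, 1/σ² ~ Gamma(16.4, rate = 21.0); invert its 0.99 and 0.01 quantiles.
Posterior mean ≈ 1.364, SD ≈ 0.359; a Normal approximation gives roughly [0.528, 2.200].
Exact: lower = 0.770; upper = 2.481.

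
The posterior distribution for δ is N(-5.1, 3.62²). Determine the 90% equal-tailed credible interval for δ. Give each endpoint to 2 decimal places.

The posterior is symmetric, so the 90% equal-tailed interval is δ = -5.1 ± z·3.62 with z = 1.645.
Half-width: 1.645 × 3.62 = 5.95.
-5.1 − 5.95 = -11.05; -5.1 + 5.95 = 0.85.

[-11.05, 0.85]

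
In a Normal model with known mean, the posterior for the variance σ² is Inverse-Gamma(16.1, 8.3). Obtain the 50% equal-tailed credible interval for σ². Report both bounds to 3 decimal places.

Inverse-Gamma(16.1, 8.3) quantiles: F⁻¹(0.25) and F⁻¹(0.75).
Equivalently, 1/σ² ~ Gamma(16.1, rate = 8.3); invert its 0.75 and 0.25 quantiles.
Posterior mean ≈ 0.550, SD ≈ 0.146; a Normal approximation gives roughly [0.451, 0.648].
Exact: lower = 0.446; upper = 0.627.

[0.446, 0.627]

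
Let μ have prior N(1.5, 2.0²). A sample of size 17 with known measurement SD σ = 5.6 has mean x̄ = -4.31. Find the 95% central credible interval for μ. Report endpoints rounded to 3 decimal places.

[-4.678, -0.274]

Posterior precision = 1/2.0² + 17/5.6² = 0.2500 + 0.5421 = 0.7921, so posterior SD = 1.1236.
Posterior mean = (1.5/2.0² + 17·-4.31/5.6²) / 0.7921 = -2.4762.
Interval: -2.4762 ± 1.960 × 1.1236 → [-4.678, -0.274].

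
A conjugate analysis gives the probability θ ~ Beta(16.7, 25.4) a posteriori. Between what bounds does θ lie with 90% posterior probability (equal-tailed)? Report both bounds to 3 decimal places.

[0.277, 0.522]

Posterior: Beta(16.7, 25.4).
Equal-tailed 90% interval: the 0.05 and 0.95 quantiles of Beta(16.7, 25.4).
Posterior mean ≈ 0.397, SD ≈ 0.075; a Normal approximation gives roughly [0.274, 0.519].
Exact: F⁻¹(0.05) = 0.277; F⁻¹(0.95) = 0.522.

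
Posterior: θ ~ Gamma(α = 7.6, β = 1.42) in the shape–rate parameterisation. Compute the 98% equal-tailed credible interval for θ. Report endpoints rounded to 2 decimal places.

[1.88, 10.87]

Posterior: Gamma(shape 7.6, rate 1.42).
Equal-tailed 98% interval: Gamma(7.6, 1.42) quantiles at 0.01 and 0.99.
Posterior mean ≈ 5.35, SD ≈ 1.94; a Normal approximation gives roughly [0.84, 9.87].
Exact: lower = 1.88; upper = 10.87.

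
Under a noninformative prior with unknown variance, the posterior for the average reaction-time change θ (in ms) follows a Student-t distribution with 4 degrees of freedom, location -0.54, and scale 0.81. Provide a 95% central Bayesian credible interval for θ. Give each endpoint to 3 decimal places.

[-2.789, 1.709]

The t_4 distribution is symmetric; the 95% interval is -0.54 ± t·0.81 with t_{0.975,4} = 2.776.
Half-width: 2.776 × 0.81 = 2.249.
-0.54 − 2.249 = -2.789; -0.54 + 2.249 = 1.709.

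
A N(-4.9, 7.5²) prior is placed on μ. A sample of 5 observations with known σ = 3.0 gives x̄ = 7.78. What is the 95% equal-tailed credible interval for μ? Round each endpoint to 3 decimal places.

Posterior precision = 1/7.5² + 5/3.0² = 0.0178 + 0.5556 = 0.5733, so posterior SD = 1.3207.
Posterior mean = (-4.9/7.5² + 5·7.78/3.0²) / 0.5733 = 7.3868.
Interval: 7.3868 ± 1.960 × 1.3207 → [4.798, 9.975].

[4.798, 9.975]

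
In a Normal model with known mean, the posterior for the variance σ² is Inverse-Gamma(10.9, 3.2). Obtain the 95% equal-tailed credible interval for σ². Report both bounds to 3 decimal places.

[0.175, 0.590]

Inverse-Gamma(10.9, 3.2) quantiles: F⁻¹(0.025) and F⁻¹(0.975).
Equivalently, 1/σ² ~ Gamma(10.9, rate = 3.2); invert its 0.975 and 0.025 quantiles.
Posterior mean ≈ 0.323, SD ≈ 0.108; a Normal approximation gives roughly [0.111, 0.536].
Exact: lower = 0.175; upper = 0.590.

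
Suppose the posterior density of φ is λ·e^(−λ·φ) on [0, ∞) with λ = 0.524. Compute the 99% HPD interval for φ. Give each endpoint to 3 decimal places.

[0.000, 8.788]

The exponential density is strictly decreasing on [0, ∞), so the HPD interval is anchored at 0: [0, q] with P(φ ≤ q) = 0.99.
q = −ln(1 − 0.99) / 0.524 = 4.6052 / 0.524 = 8.788.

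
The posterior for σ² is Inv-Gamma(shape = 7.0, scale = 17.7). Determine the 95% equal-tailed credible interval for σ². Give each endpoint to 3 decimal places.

Inverse-Gamma(7.0, 17.7) quantiles: F⁻¹(0.025) and F⁻¹(0.975).
Equivalently, 1/σ² ~ Gamma(7.0, rate = 17.7); invert its 0.975 and 0.025 quantiles.
Posterior mean ≈ 2.950, SD ≈ 1.319; a Normal approximation gives roughly [0.364, 5.536].
Exact: lower = 1.355; upper = 6.289.

[1.355, 6.289]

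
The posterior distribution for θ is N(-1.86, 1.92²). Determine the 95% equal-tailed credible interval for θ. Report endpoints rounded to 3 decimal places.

The posterior is symmetric, so the 95% equal-tailed interval is θ = -1.86 ± z·1.92 with z = 1.960.
Half-width: 1.960 × 1.92 = 3.763.
-1.86 − 3.763 = -5.623; -1.86 + 3.763 = 1.903.

[-5.623, 1.903]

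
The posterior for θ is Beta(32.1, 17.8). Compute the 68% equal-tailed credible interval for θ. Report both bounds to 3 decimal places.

[0.576, 0.711]

Posterior: Beta(32.1, 17.8).
Equal-tailed 68% interval: the 0.16 and 0.84 quantiles of Beta(32.1, 17.8).
Posterior mean ≈ 0.643, SD ≈ 0.067; a Normal approximation gives roughly [0.577, 0.710].
Exact: F⁻¹(0.16) = 0.576; F⁻¹(0.84) = 0.711.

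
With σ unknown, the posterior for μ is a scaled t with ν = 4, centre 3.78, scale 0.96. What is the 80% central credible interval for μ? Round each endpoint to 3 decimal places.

The t_4 distribution is symmetric; the 80% interval is 3.78 ± t·0.96 with t_{0.9,4} = 1.533.
Half-width: 1.533 × 0.96 = 1.472.
3.78 − 1.472 = 2.308; 3.78 + 1.472 = 5.252.

[2.308, 5.252]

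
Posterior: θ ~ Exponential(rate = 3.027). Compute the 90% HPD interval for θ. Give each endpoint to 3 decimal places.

The exponential density is strictly decreasing on [0, ∞), so the HPD interval is anchored at 0: [0, q] with P(θ ≤ q) = 0.90.
q = −ln(1 − 0.90) / 3.027 = 2.3026 / 3.027 = 0.761.

[0.000, 0.761]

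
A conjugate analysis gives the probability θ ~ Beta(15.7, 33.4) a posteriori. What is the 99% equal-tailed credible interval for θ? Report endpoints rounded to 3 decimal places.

[0.167, 0.500]

Posterior: Beta(15.7, 33.4).
Equal-tailed 99% interval: the 0.005 and 0.995 quantiles of Beta(15.7, 33.4).
Posterior mean ≈ 0.320, SD ≈ 0.066; a Normal approximation gives roughly [0.150, 0.489].
Exact: F⁻¹(0.005) = 0.167; F⁻¹(0.995) = 0.500.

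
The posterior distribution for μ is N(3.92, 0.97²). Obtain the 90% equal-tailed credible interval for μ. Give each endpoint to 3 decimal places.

[2.324, 5.516]

The posterior is symmetric, so the 90% equal-tailed interval is μ = 3.92 ± z·0.97 with z = 1.645.
Half-width: 1.645 × 0.97 = 1.596.
3.92 − 1.596 = 2.324; 3.92 + 1.596 = 5.516.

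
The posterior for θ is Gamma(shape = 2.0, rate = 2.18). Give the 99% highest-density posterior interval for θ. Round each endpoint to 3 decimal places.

[0.004, 3.047]

The posterior is unimodal and skewed, so the HPD interval has equal density at both endpoints and is the shortest 99% interval.
Solving f(0.004) = f(3.047) with F(3.047) − F(0.004) = 0.99 gives [0.004, 3.047].
For comparison, the equal-tailed interval is [0.047, 3.408]; the HPD is narrower and shifted toward the mode.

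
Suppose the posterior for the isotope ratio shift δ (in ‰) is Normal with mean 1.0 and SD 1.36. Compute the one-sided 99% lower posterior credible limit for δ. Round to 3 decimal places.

-2.164

Need L with P(δ ≥ L) = 0.99: L = 1.0 − z_{0.01}·1.36.
z = 2.326; L = 1.0 − 2.326 × 1.36 = -2.164.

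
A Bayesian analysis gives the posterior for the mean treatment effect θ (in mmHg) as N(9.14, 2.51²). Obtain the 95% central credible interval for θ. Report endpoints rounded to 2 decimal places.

[4.22, 14.06]

The posterior is symmetric, so the 95% equal-tailed interval is θ = 9.14 ± z·2.51 with z = 1.960.
Half-width: 1.960 × 2.51 = 4.92.
9.14 − 4.92 = 4.22; 9.14 + 4.92 = 14.06.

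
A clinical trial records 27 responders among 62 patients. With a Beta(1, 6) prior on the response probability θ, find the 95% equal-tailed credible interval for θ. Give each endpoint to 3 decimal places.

[0.294, 0.523]

Posterior: Beta(1+27, 6+35) = Beta(28, 41).
Equal-tailed 95% interval: the 0.025 and 0.975 quantiles of Beta(28, 41).
Posterior mean ≈ 0.406, SD ≈ 0.059; a Normal approximation gives roughly [0.291, 0.521].
Exact: F⁻¹(0.025) = 0.294; F⁻¹(0.975) = 0.523.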